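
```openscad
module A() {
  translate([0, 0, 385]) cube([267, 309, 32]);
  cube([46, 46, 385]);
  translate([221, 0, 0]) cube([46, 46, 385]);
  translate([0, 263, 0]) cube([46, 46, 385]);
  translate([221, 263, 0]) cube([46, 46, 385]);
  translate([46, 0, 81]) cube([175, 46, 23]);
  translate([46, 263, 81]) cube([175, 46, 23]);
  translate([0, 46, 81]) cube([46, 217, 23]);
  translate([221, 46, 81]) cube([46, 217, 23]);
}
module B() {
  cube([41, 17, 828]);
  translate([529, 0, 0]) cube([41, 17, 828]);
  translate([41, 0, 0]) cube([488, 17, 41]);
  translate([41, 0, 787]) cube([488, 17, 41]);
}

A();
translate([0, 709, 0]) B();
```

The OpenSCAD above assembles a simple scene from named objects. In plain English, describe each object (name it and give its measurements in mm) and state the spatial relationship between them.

A is a four-legged stool. The seat is 267×309 mm, 32 mm thick, top at z = 417 mm. It stands on four square legs, each 46×46 mm in cross-section, from z = 0 to the seat underside, each flush with a corner of the seat. Four stretchers, 46 mm wide and 23 mm tall, connect adjacent legs with their undersides at z = 81 mm, each running between the inner faces of the legs it joins and aligned with the legs' outer faces on the other axis.

B is a rectangular picture frame lying in the x–z plane (depth along y). The opening is 488 mm wide (x) by 746 mm tall (z), surrounded by a border 41 mm wide on all four sides. The frame is 17 mm deep and is made of two full-height vertical stiles with two horizontal rails fitted between them.

The picture frame is on the floor beside the stool on its +y side.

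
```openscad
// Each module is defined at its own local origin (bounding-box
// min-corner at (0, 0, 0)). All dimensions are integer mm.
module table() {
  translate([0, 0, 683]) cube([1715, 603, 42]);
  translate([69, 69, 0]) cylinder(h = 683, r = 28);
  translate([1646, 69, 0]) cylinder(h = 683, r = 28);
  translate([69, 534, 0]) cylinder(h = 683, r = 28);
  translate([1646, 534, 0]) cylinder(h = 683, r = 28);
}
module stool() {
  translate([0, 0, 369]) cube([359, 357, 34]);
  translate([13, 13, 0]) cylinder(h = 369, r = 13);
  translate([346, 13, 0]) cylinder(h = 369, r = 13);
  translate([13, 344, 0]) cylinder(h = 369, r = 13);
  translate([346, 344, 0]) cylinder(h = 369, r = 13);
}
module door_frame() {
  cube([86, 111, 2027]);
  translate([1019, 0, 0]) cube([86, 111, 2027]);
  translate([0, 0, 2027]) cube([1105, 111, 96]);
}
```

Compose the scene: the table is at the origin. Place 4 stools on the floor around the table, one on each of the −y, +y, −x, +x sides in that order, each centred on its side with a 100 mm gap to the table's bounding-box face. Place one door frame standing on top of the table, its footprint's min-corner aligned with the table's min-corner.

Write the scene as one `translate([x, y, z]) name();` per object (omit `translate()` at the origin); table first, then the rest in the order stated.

table();
translate([678, -457, 0]) stool();
translate([678, 703, 0]) stool();
translate([-459, 123, 0]) stool();
translate([1815, 123, 0]) stool();
translate([0, 0, 725]) door_frame();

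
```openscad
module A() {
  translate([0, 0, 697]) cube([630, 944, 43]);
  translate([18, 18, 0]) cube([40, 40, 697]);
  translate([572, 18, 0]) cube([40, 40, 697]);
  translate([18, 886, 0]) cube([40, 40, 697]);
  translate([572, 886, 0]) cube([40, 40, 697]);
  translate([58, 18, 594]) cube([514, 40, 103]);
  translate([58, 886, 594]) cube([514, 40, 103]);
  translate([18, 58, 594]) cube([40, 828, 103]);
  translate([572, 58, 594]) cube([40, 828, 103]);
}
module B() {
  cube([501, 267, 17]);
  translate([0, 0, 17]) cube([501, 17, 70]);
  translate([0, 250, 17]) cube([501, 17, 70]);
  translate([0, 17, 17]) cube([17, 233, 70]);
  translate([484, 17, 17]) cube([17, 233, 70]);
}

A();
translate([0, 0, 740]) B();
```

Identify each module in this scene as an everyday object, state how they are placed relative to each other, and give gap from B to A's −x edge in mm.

The open box's min-x is at 0; the table's min-x is 0; gap = 0 mm.

A is a table. B is an open box. The open box is on top of the table. The gap from the open box to the table's −x edge is 0 mm.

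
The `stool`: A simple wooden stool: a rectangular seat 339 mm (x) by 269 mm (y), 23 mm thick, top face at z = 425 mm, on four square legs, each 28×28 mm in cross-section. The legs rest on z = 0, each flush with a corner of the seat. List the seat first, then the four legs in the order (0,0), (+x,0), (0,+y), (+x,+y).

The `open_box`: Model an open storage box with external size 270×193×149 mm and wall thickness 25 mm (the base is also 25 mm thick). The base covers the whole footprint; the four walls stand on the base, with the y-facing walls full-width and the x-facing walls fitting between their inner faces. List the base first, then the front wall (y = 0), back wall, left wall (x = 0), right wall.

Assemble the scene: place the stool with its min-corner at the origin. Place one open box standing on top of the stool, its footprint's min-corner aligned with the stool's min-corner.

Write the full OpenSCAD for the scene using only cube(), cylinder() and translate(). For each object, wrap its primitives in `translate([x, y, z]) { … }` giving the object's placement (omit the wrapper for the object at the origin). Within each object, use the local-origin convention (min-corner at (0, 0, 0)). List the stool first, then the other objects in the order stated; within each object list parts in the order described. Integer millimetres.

translate([0, 0, 402]) cube([339, 269, 23]);
cube([28, 28, 402]);
translate([311, 0, 0]) cube([28, 28, 402]);
translate([0, 241, 0]) cube([28, 28, 402]);
translate([311, 241, 0]) cube([28, 28, 402]);
translate([0, 0, 425]) {
  cube([270, 193, 25]);
  translate([0, 0, 25]) cube([270, 25, 124]);
  translate([0, 168, 25]) cube([270, 25, 124]);
  translate([0, 25, 25]) cube([25, 143, 124]);
  translate([245, 25, 25]) cube([25, 143, 124]);
}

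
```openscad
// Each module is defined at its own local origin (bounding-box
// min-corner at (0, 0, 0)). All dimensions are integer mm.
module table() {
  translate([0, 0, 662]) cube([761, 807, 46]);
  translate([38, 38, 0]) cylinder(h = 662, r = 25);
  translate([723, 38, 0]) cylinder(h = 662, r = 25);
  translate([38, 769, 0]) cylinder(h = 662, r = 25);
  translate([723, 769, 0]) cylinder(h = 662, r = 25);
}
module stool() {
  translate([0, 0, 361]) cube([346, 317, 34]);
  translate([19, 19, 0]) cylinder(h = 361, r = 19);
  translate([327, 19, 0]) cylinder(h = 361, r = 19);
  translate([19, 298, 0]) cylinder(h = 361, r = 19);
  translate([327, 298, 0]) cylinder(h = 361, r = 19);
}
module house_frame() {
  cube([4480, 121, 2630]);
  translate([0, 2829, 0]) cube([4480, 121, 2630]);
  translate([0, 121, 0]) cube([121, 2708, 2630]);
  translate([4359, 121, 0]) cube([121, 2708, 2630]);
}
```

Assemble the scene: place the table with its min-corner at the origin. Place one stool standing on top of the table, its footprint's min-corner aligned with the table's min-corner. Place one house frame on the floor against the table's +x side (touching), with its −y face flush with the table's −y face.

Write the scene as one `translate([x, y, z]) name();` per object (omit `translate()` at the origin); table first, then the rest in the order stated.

table();
translate([0, 0, 708]) stool();
translate([761, 0, 0]) house_frame();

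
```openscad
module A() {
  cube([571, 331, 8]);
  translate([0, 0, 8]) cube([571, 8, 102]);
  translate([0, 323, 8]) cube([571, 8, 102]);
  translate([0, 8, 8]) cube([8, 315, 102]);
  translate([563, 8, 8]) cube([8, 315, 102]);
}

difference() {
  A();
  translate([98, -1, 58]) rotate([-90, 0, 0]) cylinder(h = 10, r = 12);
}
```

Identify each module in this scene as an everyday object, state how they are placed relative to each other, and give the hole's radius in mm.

The subtracted cylinder has r = 12 mm.

A is an open box. The open box has a circular hole through its front wall. The hole's radius is 12 mm.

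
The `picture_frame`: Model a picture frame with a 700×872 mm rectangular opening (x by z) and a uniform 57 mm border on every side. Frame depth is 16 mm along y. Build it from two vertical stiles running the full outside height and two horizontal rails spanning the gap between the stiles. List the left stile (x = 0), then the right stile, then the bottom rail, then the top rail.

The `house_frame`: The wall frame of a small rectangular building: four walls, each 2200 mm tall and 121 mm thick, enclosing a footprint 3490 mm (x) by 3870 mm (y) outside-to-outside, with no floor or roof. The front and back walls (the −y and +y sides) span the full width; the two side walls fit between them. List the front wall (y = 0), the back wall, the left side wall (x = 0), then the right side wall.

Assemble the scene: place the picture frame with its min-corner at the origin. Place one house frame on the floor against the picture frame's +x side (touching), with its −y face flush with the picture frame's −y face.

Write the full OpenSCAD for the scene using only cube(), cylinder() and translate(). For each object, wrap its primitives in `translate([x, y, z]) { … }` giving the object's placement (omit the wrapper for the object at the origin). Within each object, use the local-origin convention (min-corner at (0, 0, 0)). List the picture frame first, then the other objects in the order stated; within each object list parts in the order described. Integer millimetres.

cube([57, 16, 986]);
translate([757, 0, 0]) cube([57, 16, 986]);
translate([57, 0, 0]) cube([700, 16, 57]);
translate([57, 0, 929]) cube([700, 16, 57]);
translate([814, 0, 0]) {
  cube([3490, 121, 2200]);
  translate([0, 3749, 0]) cube([3490, 121, 2200]);
  translate([0, 121, 0]) cube([121, 3628, 2200]);
  translate([3369, 121, 0]) cube([121, 3628, 2200]);
}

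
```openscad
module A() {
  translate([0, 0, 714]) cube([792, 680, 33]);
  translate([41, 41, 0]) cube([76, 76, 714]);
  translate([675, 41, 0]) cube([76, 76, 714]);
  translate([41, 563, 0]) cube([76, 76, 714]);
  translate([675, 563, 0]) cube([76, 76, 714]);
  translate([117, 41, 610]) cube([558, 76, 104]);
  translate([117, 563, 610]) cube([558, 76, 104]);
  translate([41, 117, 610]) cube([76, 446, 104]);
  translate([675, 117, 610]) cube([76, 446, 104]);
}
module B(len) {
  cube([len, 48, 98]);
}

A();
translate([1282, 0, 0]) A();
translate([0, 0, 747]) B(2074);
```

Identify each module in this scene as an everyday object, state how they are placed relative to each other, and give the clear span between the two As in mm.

A is a table. B is a beam. A beam spans the tops of two tables. The clear span between the two tables is 490 mm.

Second table starts at x = 1282; first ends at x = 792; clear span = 1282 − 792 = 490 mm.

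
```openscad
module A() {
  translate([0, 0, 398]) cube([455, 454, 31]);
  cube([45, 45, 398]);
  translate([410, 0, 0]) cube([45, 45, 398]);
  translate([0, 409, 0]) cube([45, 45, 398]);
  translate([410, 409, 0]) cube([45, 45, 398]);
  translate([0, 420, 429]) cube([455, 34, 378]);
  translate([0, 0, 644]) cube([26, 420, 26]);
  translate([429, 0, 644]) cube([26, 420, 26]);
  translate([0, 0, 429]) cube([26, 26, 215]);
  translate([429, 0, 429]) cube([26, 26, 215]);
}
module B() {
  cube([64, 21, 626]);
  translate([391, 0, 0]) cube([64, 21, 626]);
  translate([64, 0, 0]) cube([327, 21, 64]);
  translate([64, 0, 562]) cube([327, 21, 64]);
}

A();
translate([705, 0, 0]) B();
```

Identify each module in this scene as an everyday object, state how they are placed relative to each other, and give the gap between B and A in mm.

The picture frame's nearest face is 250 mm from the chair's +x face.

A is a chair. B is a picture frame. The picture frame is on the floor beside the chair on its +x side. The gap between the picture frame and the chair is 250 mm.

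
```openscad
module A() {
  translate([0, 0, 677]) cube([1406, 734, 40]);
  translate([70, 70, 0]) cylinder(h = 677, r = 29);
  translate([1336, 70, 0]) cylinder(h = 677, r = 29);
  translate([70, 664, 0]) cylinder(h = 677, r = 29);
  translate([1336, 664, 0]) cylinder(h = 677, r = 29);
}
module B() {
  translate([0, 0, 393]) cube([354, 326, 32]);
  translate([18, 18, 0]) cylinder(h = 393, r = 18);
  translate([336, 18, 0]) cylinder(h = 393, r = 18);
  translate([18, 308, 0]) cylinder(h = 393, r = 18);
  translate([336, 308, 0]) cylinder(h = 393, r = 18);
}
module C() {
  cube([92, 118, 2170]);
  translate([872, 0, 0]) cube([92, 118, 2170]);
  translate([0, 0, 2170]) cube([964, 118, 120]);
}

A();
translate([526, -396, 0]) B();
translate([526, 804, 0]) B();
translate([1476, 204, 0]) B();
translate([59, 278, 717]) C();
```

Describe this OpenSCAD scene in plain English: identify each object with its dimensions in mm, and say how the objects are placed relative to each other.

A is a rectangular dining table. The top is 1406×734×40 mm with its upper surface at z = 717 mm. It stands on four round legs of 58 mm diameter, each leg's bounding box inset 41 mm from the nearest pair of top edges, running from the floor to the underside of the top.

B is a four-legged stool. The seat is a 354×326×32 mm slab whose top surface is at z = 425 mm; four round legs, each 36 mm in diameter, run from the floor (z = 0) to the underside of the seat, each leg's axis is inset half a diameter from the nearest pair of seat edges (so the leg's bounding box is flush with the corner).

C is a door frame. The clear opening is 780 mm wide and 2170 mm high. Two 92 mm wide jambs, 118 mm deep, stand either side of the opening from the floor to the top of the opening. A 120 mm thick head sits across the top of both jambs, spanning the full outside width of the frame.

Three stools sit around the table at the −y, +y, +x sides. The door frame is on top of the table.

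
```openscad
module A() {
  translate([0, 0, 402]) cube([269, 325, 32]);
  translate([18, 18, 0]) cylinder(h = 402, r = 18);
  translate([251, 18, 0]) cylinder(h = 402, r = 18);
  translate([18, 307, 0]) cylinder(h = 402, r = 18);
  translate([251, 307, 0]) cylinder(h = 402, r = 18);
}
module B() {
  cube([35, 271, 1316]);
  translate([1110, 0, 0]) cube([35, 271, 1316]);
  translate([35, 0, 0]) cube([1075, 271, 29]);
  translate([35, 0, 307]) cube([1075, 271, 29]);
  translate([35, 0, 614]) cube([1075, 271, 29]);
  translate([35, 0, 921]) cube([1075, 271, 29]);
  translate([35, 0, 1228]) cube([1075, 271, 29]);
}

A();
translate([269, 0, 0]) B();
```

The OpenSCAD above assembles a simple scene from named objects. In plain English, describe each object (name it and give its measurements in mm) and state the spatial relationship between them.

A is a simple wooden stool: a rectangular seat 269 mm (x) by 325 mm (y), 32 mm thick, top face at z = 434 mm, on four round legs, each 36 mm in diameter. The legs rest on z = 0, each leg's axis is inset half a diameter from the nearest pair of seat edges (so the leg's bounding box is flush with the corner).

B is a bookshelf 1145 mm wide overall, 271 mm deep and 1316 mm tall. The two sides are 35 mm thick vertical panels. 5 horizontal shelves of 29 mm thickness span between the inner faces of the sides; the lowest shelf sits on the floor and shelves are stacked with a clear vertical gap of 278 mm between each pair.

The bookshelf is against the stool's +x side, with their −y faces flush.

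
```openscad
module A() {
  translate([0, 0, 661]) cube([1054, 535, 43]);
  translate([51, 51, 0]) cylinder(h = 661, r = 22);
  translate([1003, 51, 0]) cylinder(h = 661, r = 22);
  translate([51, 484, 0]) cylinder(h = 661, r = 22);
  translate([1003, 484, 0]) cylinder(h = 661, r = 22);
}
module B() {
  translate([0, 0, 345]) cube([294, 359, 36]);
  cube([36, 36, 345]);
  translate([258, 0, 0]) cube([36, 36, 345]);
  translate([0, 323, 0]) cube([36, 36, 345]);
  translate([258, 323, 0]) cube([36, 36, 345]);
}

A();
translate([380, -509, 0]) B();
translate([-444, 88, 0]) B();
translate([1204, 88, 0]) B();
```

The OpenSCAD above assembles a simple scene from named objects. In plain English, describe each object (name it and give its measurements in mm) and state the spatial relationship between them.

A is a table: top 1054 mm (x) × 535 mm (y), 43 mm thick, upper face at z = 704 mm, on four round legs of 44 mm diameter, each leg's bounding box inset 29 mm from the nearest pair of top edges, running from z = 0 to the bottom of the top.

B is a simple wooden stool: a rectangular seat 294 mm (x) by 359 mm (y), 36 mm thick, top face at z = 381 mm, on four square legs, each 36×36 mm in cross-section. The legs rest on z = 0, each flush with a corner of the seat.

Three stools sit around the table at the −y, −x, +x sides.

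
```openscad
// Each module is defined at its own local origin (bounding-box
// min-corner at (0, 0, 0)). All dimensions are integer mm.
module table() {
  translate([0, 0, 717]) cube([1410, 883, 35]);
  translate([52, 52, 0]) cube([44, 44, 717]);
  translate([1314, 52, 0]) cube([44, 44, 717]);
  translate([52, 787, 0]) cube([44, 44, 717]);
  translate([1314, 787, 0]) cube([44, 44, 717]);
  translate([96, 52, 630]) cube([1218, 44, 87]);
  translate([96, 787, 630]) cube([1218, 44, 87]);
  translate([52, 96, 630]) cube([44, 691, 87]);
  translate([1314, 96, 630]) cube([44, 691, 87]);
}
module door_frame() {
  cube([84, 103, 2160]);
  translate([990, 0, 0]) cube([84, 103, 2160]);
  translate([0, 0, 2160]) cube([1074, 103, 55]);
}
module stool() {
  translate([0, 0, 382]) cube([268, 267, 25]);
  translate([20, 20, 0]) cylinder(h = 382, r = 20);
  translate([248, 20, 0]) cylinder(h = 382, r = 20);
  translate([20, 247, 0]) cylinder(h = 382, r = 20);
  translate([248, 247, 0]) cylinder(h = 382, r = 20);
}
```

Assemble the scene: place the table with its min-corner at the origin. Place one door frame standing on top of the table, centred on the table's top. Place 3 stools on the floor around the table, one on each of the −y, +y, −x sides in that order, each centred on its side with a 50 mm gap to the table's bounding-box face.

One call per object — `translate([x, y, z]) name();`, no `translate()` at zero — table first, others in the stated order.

table();
translate([168, 390, 752]) door_frame();
translate([571, -317, 0]) stool();
translate([571, 933, 0]) stool();
translate([-318, 308, 0]) stool();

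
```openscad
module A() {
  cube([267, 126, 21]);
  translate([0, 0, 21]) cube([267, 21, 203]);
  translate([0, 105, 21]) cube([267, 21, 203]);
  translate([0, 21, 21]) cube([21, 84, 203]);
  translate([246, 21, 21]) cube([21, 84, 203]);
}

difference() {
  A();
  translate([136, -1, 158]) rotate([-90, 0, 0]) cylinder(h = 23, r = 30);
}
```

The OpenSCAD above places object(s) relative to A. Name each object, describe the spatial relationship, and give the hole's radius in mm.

A is an open box. The open box has a circular hole through its front wall. The hole's radius is 30 mm.

The subtracted cylinder has r = 30 mm.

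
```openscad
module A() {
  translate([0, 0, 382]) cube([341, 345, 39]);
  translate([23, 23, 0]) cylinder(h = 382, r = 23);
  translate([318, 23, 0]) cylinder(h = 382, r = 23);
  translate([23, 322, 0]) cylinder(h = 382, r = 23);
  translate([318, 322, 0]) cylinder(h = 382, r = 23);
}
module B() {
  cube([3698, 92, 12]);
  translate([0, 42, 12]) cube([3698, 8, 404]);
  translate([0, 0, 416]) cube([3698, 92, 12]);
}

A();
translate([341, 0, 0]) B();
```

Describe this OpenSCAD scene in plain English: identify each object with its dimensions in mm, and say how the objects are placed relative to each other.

A is a simple wooden stool: a rectangular seat 341 mm (x) by 345 mm (y), 39 mm thick, top face at z = 421 mm, on four round legs, each 46 mm in diameter. The legs rest on z = 0, each leg's axis is inset half a diameter from the nearest pair of seat edges (so the leg's bounding box is flush with the corner).

B is an I-beam lying along x, 3698 mm long. Overall section height 428 mm. Two flanges 92 mm wide (y) and 12 mm thick, one on the floor and one at the top; a web 8 mm thick runs between them, centred on the flange width.

The I-beam is against the stool's +x side, with their −y faces flush.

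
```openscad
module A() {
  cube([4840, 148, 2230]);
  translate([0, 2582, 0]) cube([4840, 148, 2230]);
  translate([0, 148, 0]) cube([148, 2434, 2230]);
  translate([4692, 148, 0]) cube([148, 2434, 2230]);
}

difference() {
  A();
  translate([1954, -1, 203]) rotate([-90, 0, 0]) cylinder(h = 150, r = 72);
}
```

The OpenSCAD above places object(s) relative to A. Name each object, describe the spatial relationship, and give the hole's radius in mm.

The subtracted cylinder has r = 72 mm.

A is a house frame. The house frame has a circular hole through its front wall. The hole's radius is 72 mm.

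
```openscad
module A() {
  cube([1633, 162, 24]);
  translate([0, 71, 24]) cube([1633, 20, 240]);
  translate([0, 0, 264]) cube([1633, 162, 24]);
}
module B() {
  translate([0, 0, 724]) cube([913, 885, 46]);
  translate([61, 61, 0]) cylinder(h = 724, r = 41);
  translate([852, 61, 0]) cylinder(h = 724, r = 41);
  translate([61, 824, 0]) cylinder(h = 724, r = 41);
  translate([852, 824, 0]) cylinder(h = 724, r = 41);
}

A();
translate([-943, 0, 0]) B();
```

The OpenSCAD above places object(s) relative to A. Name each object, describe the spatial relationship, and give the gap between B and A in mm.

A is an I-beam. B is a table. The table is on the floor beside the I-beam on its −x side. The gap between the table and the I-beam is 30 mm.

The table's nearest face is 30 mm from the I-beam's −x face.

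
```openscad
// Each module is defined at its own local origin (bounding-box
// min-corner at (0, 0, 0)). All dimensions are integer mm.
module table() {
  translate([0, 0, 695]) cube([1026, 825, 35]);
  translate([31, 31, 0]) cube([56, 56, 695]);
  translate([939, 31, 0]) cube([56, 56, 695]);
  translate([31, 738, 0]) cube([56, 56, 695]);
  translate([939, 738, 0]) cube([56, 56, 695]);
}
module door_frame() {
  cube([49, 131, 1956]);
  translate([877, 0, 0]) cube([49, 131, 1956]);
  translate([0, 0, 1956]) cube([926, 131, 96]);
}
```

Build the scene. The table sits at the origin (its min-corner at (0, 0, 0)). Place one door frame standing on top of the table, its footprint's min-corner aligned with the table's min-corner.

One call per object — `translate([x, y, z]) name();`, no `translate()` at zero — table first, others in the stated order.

table();
translate([0, 0, 730]) door_frame();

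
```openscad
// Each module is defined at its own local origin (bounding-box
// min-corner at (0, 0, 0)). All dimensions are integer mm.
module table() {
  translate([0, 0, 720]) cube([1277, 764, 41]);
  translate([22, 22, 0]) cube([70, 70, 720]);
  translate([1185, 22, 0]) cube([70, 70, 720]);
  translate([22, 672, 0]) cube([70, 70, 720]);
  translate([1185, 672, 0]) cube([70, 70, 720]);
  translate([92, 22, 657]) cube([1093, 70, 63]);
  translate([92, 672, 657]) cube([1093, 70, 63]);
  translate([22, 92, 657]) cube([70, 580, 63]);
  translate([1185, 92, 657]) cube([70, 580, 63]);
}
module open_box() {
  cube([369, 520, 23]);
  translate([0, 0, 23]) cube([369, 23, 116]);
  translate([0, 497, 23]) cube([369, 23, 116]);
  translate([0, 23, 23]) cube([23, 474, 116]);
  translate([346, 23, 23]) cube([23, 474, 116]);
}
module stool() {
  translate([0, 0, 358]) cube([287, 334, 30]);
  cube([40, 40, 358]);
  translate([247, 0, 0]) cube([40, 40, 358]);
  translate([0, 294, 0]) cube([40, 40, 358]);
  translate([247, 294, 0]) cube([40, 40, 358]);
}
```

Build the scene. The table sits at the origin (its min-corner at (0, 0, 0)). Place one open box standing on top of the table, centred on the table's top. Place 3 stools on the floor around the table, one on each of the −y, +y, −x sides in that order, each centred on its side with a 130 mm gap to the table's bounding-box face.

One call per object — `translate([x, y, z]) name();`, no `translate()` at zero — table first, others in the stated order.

table();
translate([454, 122, 761]) open_box();
translate([495, -464, 0]) stool();
translate([495, 894, 0]) stool();
translate([-417, 215, 0]) stool();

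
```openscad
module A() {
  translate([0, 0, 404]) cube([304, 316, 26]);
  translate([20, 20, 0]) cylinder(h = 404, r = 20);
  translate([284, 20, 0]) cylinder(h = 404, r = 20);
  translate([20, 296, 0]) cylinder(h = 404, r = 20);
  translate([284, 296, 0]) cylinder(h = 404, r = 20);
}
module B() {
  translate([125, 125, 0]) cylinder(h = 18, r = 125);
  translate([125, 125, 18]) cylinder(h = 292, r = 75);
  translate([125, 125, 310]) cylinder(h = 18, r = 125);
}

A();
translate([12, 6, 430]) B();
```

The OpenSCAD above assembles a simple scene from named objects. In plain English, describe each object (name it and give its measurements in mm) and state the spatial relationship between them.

A is a four-legged stool. The seat is 304×316 mm, 26 mm thick, top at z = 430 mm. It stands on four round legs, each 40 mm in diameter, from z = 0 to the seat underside, each leg's axis is inset half a diameter from the nearest pair of seat edges (so the leg's bounding box is flush with the corner).

B is a spool: two coaxial disc flanges of radius 125 mm and thickness 18 mm, joined by a core cylinder of radius 75 mm and height 292 mm. The lower flange rests on z = 0 and the three cylinders share a vertical axis.

The spool is on top of the stool.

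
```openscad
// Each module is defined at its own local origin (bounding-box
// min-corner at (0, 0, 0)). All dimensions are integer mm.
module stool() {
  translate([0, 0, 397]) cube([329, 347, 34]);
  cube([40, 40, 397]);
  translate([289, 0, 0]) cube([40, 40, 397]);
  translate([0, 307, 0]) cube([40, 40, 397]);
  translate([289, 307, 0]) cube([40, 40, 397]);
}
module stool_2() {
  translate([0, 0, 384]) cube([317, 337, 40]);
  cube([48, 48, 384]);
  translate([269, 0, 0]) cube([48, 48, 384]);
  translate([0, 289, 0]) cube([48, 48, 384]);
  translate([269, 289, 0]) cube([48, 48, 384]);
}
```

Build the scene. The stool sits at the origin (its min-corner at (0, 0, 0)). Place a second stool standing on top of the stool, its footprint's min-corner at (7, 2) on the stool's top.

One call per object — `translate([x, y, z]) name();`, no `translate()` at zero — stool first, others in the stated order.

stool();
translate([7, 2, 431]) stool_2();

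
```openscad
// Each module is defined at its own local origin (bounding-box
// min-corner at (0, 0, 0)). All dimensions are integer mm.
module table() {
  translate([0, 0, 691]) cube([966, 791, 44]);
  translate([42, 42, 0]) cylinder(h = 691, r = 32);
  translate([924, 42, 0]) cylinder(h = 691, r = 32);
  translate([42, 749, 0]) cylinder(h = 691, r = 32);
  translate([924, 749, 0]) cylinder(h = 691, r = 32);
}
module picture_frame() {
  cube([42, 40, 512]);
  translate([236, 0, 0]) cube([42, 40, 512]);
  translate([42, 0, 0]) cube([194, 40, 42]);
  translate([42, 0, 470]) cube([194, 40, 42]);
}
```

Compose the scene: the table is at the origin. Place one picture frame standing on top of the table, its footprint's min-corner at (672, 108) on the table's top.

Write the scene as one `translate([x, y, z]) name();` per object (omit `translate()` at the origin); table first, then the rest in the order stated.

table();
translate([672, 108, 735]) picture_frame();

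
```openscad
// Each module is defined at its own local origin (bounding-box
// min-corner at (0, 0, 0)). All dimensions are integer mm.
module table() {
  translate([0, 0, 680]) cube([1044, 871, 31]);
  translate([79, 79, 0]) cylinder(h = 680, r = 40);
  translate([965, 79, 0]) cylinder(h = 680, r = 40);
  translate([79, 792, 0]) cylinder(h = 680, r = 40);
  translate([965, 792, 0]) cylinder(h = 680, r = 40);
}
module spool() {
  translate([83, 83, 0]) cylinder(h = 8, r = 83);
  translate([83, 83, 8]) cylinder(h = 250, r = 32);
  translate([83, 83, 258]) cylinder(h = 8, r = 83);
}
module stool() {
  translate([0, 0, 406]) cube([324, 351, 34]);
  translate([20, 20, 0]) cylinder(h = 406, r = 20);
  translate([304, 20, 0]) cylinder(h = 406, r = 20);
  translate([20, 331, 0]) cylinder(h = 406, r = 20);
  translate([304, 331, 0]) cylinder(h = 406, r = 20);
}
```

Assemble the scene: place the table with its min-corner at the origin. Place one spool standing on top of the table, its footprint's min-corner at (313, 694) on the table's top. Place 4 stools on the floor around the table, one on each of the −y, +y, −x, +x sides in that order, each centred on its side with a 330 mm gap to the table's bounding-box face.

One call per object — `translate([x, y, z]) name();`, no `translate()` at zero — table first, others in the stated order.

table();
translate([313, 694, 711]) spool();
translate([360, -681, 0]) stool();
translate([360, 1201, 0]) stool();
translate([-654, 260, 0]) stool();
translate([1374, 260, 0]) stool();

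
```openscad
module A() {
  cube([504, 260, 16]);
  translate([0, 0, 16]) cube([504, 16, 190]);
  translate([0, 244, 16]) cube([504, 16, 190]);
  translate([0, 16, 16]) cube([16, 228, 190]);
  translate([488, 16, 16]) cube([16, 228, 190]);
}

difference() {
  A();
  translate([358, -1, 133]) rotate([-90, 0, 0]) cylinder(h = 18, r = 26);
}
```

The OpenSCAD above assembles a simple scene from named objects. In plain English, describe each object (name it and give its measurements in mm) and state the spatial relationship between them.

A is an open-topped rectangular box: outside dimensions 504×260×206 mm, with a uniform wall and base thickness of 16 mm. The base is a full 504×260 slab on the floor; four walls sit on top of the base. The front and back walls (the −y and +y sides) span the full width; the two side walls fit between them.

The open box has a circular hole of radius 26 mm through its front wall, centred at (x = 358, z = 133).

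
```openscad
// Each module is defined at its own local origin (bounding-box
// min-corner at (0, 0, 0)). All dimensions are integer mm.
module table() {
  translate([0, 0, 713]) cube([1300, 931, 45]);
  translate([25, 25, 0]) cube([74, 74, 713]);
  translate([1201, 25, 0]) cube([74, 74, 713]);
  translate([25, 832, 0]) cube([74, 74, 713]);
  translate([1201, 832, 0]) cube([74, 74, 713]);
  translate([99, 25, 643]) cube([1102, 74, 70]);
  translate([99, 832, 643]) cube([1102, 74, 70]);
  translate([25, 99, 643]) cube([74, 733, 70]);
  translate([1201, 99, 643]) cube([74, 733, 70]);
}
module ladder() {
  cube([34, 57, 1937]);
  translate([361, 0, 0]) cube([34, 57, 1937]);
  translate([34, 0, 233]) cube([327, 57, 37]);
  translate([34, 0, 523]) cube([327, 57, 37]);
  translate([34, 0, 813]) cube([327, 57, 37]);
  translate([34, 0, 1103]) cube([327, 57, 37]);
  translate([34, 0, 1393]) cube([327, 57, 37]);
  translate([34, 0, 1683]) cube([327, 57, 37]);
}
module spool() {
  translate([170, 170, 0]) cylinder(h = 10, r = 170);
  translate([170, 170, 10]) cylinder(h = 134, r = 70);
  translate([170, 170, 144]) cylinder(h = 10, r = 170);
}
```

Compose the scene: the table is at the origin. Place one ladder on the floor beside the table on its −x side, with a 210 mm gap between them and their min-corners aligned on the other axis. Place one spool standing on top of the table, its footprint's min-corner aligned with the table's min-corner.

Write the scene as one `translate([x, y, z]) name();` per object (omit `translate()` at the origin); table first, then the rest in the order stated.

table();
translate([-605, 0, 0]) ladder();
translate([0, 0, 758]) spool();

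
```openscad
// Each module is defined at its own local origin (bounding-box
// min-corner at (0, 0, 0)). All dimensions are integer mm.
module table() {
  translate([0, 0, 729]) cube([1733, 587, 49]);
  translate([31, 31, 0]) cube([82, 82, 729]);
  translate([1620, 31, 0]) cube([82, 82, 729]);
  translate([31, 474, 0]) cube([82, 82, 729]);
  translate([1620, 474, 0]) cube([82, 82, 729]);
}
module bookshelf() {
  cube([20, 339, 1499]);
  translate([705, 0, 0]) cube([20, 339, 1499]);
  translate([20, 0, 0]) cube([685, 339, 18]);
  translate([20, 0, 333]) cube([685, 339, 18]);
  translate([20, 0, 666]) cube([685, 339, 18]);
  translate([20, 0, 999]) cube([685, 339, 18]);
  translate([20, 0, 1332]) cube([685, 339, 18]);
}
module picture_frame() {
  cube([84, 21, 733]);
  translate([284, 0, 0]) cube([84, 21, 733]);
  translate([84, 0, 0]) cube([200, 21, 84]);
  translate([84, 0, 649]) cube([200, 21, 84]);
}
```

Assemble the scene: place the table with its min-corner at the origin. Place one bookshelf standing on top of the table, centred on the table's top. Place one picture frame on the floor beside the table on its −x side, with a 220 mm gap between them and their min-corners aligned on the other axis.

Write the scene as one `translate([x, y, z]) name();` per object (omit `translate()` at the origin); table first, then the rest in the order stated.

table();
translate([504, 124, 778]) bookshelf();
translate([-588, 0, 0]) picture_frame();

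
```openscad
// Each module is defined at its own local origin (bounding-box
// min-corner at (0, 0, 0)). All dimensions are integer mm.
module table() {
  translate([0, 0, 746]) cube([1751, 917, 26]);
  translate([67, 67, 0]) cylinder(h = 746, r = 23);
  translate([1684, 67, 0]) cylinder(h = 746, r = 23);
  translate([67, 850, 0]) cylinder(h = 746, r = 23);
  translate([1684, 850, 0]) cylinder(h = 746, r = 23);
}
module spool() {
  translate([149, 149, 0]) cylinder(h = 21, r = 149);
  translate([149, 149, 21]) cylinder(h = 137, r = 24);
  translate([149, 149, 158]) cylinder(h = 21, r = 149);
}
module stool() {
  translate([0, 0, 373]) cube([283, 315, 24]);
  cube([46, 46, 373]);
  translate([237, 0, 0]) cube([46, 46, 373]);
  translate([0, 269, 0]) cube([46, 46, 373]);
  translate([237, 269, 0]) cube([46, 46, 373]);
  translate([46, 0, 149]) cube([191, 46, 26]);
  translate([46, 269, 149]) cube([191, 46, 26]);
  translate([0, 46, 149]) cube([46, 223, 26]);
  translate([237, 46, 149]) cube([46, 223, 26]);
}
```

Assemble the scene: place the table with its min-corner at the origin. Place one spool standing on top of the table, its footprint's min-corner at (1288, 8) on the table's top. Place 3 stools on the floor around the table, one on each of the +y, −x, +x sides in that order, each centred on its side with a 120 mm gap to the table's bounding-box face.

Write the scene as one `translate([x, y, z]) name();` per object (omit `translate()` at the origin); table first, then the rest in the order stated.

table();
translate([1288, 8, 772]) spool();
translate([734, 1037, 0]) stool();
translate([-403, 301, 0]) stool();
translate([1871, 301, 0]) stool();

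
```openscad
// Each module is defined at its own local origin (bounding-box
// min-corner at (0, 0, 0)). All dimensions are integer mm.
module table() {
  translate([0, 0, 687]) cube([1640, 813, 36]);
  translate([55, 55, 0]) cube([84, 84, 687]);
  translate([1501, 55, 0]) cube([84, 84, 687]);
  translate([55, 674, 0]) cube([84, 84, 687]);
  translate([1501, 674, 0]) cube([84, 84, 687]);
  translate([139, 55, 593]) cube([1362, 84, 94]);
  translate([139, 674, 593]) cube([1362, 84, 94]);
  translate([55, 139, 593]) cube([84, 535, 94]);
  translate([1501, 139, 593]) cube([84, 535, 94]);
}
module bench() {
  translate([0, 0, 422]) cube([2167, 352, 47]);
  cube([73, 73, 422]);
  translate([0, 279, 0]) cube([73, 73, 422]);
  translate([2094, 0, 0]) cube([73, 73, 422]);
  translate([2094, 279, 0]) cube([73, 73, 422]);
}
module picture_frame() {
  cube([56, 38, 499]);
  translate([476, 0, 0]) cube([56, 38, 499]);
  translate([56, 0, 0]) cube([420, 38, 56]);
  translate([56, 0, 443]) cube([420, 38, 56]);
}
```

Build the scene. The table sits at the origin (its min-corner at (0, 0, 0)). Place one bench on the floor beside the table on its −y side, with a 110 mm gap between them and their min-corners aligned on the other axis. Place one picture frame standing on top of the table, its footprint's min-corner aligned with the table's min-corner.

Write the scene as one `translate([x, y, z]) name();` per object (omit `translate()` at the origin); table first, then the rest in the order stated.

table();
translate([0, -462, 0]) bench();
translate([0, 0, 723]) picture_frame();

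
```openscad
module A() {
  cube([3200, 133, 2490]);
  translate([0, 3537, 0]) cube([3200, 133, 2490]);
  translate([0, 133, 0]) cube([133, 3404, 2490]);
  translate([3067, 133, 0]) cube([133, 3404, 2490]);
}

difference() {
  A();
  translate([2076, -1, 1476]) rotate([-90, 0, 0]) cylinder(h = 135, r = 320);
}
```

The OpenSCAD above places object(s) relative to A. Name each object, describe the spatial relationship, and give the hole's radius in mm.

A is a house frame. The house frame has a circular hole through its front wall. The hole's radius is 320 mm.

The subtracted cylinder has r = 320 mm.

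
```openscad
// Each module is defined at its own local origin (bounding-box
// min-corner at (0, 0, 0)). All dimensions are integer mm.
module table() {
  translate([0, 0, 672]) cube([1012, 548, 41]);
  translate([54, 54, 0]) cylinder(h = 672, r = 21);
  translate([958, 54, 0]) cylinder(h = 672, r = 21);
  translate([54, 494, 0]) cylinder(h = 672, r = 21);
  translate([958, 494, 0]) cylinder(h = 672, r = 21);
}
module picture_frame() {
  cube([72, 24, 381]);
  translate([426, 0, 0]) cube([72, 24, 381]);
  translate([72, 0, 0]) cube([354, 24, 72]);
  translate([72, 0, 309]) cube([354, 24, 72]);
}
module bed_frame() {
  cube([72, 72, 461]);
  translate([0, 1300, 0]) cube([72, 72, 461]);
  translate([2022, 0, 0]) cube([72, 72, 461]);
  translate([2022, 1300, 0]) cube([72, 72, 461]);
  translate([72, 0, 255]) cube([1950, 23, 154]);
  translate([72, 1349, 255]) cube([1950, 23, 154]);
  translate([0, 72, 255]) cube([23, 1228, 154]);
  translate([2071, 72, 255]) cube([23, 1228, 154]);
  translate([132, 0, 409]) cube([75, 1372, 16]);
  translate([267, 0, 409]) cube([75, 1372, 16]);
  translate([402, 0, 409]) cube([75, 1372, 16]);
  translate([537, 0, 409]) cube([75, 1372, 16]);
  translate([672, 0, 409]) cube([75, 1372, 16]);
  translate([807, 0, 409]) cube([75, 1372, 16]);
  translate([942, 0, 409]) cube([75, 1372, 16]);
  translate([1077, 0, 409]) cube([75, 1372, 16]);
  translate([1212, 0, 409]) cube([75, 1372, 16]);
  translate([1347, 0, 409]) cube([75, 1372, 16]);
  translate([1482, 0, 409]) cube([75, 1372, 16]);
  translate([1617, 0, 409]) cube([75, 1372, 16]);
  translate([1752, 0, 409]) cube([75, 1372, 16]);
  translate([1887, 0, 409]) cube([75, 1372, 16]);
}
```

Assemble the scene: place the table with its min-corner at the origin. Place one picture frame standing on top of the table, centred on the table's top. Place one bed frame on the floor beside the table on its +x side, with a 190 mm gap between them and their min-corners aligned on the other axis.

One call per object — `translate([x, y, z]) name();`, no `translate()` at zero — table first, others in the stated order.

table();
translate([257, 262, 713]) picture_frame();
translate([1202, 0, 0]) bed_frame();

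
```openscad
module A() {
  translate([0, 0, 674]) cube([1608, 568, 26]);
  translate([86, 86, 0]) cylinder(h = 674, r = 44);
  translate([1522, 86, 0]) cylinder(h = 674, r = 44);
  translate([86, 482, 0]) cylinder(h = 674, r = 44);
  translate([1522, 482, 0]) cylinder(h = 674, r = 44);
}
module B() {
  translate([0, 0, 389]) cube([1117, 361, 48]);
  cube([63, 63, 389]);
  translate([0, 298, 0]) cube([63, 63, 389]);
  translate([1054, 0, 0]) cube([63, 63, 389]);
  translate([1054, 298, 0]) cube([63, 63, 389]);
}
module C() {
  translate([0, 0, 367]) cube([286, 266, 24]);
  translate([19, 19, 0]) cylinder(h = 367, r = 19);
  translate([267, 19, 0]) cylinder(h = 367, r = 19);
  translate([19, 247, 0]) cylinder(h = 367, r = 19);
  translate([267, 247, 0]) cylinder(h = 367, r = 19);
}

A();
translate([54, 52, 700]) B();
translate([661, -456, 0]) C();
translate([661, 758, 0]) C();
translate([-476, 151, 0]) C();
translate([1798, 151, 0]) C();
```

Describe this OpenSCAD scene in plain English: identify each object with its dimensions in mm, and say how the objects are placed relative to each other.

A is a table: top 1608 mm (x) × 568 mm (y), 26 mm thick, upper face at z = 700 mm, on four round legs of 88 mm diameter, each leg's bounding box inset 42 mm from the nearest pair of top edges, running from z = 0 to the bottom of the top.

B is a long wooden bench with a 1117 mm (x) × 361 mm (y) seat, 48 mm thick, its top surface 437 mm above the floor. Four 63 mm square legs at the seat corners, flush with the edges, run from z = 0 to the seat underside.

C is a simple wooden stool: a rectangular seat 286 mm (x) by 266 mm (y), 24 mm thick, top face at z = 391 mm, on four round legs, each 38 mm in diameter. The legs rest on z = 0, each leg's axis is inset half a diameter from the nearest pair of seat edges (so the leg's bounding box is flush with the corner).

The bench is on top of the table. Four stools sit around the table at the −y, +y, −x, +x sides.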